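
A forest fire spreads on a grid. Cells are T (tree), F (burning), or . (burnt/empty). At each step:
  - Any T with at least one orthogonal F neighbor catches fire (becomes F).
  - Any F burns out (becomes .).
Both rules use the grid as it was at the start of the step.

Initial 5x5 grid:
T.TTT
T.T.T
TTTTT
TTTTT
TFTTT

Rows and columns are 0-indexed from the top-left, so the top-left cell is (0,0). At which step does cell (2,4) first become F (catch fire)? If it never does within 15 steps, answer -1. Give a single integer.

Step 1: cell (2,4)='T' (+3 fires, +1 burnt)
Step 2: cell (2,4)='T' (+4 fires, +3 burnt)
Step 3: cell (2,4)='T' (+4 fires, +4 burnt)
Step 4: cell (2,4)='T' (+4 fires, +4 burnt)
Step 5: cell (2,4)='F' (+3 fires, +4 burnt)
  -> target ignites at step 5
Step 6: cell (2,4)='.' (+2 fires, +3 burnt)
Step 7: cell (2,4)='.' (+1 fires, +2 burnt)
Step 8: cell (2,4)='.' (+0 fires, +1 burnt)
  fire out at step 8

5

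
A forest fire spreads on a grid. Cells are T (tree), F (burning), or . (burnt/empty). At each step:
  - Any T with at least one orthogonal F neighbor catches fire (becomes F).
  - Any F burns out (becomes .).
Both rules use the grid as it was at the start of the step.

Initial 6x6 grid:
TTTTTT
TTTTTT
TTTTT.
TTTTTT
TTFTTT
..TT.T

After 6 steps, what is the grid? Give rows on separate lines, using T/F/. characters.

Step 1: 4 trees catch fire, 1 burn out
  TTTTTT
  TTTTTT
  TTTTT.
  TTFTTT
  TF.FTT
  ..FT.T
Step 2: 6 trees catch fire, 4 burn out
  TTTTTT
  TTTTTT
  TTFTT.
  TF.FTT
  F...FT
  ...F.T
Step 3: 6 trees catch fire, 6 burn out
  TTTTTT
  TTFTTT
  TF.FT.
  F...FT
  .....F
  .....T
Step 4: 7 trees catch fire, 6 burn out
  TTFTTT
  TF.FTT
  F...F.
  .....F
  ......
  .....F
Step 5: 4 trees catch fire, 7 burn out
  TF.FTT
  F...FT
  ......
  ......
  ......
  ......
Step 6: 3 trees catch fire, 4 burn out
  F...FT
  .....F
  ......
  ......
  ......
  ......

F...FT
.....F
......
......
......
......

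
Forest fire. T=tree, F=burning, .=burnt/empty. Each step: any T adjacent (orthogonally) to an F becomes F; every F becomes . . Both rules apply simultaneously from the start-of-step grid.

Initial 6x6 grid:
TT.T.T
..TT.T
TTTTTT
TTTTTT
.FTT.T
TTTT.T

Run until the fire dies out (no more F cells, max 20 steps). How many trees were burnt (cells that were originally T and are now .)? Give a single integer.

Answer: 25

Derivation:
Step 1: +3 fires, +1 burnt (F count now 3)
Step 2: +6 fires, +3 burnt (F count now 6)
Step 3: +4 fires, +6 burnt (F count now 4)
Step 4: +3 fires, +4 burnt (F count now 3)
Step 5: +3 fires, +3 burnt (F count now 3)
Step 6: +3 fires, +3 burnt (F count now 3)
Step 7: +2 fires, +3 burnt (F count now 2)
Step 8: +1 fires, +2 burnt (F count now 1)
Step 9: +0 fires, +1 burnt (F count now 0)
Fire out after step 9
Initially T: 27, now '.': 34
Total burnt (originally-T cells now '.'): 25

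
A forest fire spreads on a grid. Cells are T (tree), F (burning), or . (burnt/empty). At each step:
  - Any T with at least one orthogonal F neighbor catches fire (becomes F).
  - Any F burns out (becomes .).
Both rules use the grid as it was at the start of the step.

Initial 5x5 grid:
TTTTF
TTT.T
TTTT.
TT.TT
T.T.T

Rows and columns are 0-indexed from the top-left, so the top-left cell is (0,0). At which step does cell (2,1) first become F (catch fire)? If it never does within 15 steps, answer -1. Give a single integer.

Step 1: cell (2,1)='T' (+2 fires, +1 burnt)
Step 2: cell (2,1)='T' (+1 fires, +2 burnt)
Step 3: cell (2,1)='T' (+2 fires, +1 burnt)
Step 4: cell (2,1)='T' (+3 fires, +2 burnt)
Step 5: cell (2,1)='F' (+3 fires, +3 burnt)
  -> target ignites at step 5
Step 6: cell (2,1)='.' (+3 fires, +3 burnt)
Step 7: cell (2,1)='.' (+2 fires, +3 burnt)
Step 8: cell (2,1)='.' (+2 fires, +2 burnt)
Step 9: cell (2,1)='.' (+0 fires, +2 burnt)
  fire out at step 9

5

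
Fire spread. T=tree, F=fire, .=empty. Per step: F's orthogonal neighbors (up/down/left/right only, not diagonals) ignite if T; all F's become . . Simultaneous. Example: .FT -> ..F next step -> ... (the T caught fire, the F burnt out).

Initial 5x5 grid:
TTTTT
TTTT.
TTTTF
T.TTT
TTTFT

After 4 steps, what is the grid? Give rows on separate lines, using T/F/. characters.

Step 1: 5 trees catch fire, 2 burn out
  TTTTT
  TTTT.
  TTTF.
  T.TFF
  TTF.F
Step 2: 4 trees catch fire, 5 burn out
  TTTTT
  TTTF.
  TTF..
  T.F..
  TF...
Step 3: 4 trees catch fire, 4 burn out
  TTTFT
  TTF..
  TF...
  T....
  F....
Step 4: 5 trees catch fire, 4 burn out
  TTF.F
  TF...
  F....
  F....
  .....

TTF.F
TF...
F....
F....
.....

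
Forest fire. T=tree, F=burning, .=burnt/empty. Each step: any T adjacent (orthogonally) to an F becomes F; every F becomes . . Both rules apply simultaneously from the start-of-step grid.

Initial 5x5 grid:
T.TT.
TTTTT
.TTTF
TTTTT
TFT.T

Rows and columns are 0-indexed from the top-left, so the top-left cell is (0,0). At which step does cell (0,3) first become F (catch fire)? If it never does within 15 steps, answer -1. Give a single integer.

Step 1: cell (0,3)='T' (+6 fires, +2 burnt)
Step 2: cell (0,3)='T' (+7 fires, +6 burnt)
Step 3: cell (0,3)='F' (+3 fires, +7 burnt)
  -> target ignites at step 3
Step 4: cell (0,3)='.' (+2 fires, +3 burnt)
Step 5: cell (0,3)='.' (+1 fires, +2 burnt)
Step 6: cell (0,3)='.' (+0 fires, +1 burnt)
  fire out at step 6

3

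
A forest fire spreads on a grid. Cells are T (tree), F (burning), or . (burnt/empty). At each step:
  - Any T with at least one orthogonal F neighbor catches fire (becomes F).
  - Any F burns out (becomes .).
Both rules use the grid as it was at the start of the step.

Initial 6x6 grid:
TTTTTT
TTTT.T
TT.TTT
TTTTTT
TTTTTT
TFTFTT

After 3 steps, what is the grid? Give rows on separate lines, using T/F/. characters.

Step 1: 5 trees catch fire, 2 burn out
  TTTTTT
  TTTT.T
  TT.TTT
  TTTTTT
  TFTFTT
  F.F.FT
Step 2: 6 trees catch fire, 5 burn out
  TTTTTT
  TTTT.T
  TT.TTT
  TFTFTT
  F.F.FT
  .....F
Step 3: 6 trees catch fire, 6 burn out
  TTTTTT
  TTTT.T
  TF.FTT
  F.F.FT
  .....F
  ......

TTTTTT
TTTT.T
TF.FTT
F.F.FT
.....F
......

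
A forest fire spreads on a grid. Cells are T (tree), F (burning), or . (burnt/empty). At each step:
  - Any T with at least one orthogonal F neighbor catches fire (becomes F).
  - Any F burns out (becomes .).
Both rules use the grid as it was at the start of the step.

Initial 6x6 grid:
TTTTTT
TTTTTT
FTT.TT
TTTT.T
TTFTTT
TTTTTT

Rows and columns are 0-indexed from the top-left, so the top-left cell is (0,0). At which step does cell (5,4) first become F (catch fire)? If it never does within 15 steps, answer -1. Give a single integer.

Step 1: cell (5,4)='T' (+7 fires, +2 burnt)
Step 2: cell (5,4)='T' (+9 fires, +7 burnt)
Step 3: cell (5,4)='F' (+5 fires, +9 burnt)
  -> target ignites at step 3
Step 4: cell (5,4)='.' (+4 fires, +5 burnt)
Step 5: cell (5,4)='.' (+3 fires, +4 burnt)
Step 6: cell (5,4)='.' (+3 fires, +3 burnt)
Step 7: cell (5,4)='.' (+1 fires, +3 burnt)
Step 8: cell (5,4)='.' (+0 fires, +1 burnt)
  fire out at step 8

3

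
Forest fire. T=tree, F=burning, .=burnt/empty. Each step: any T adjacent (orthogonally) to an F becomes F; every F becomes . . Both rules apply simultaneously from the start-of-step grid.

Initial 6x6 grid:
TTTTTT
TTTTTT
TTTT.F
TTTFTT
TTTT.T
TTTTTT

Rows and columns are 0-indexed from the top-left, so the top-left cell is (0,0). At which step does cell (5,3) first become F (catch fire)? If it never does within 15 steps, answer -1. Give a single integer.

Step 1: cell (5,3)='T' (+6 fires, +2 burnt)
Step 2: cell (5,3)='F' (+8 fires, +6 burnt)
  -> target ignites at step 2
Step 3: cell (5,3)='.' (+9 fires, +8 burnt)
Step 4: cell (5,3)='.' (+5 fires, +9 burnt)
Step 5: cell (5,3)='.' (+3 fires, +5 burnt)
Step 6: cell (5,3)='.' (+1 fires, +3 burnt)
Step 7: cell (5,3)='.' (+0 fires, +1 burnt)
  fire out at step 7

2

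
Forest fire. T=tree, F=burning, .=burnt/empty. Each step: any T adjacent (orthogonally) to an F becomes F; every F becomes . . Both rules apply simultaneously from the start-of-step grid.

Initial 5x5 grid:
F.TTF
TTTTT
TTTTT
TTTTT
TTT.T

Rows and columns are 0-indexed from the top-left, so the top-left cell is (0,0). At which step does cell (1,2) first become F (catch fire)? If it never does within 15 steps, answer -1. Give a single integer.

Step 1: cell (1,2)='T' (+3 fires, +2 burnt)
Step 2: cell (1,2)='T' (+5 fires, +3 burnt)
Step 3: cell (1,2)='F' (+5 fires, +5 burnt)
  -> target ignites at step 3
Step 4: cell (1,2)='.' (+5 fires, +5 burnt)
Step 5: cell (1,2)='.' (+2 fires, +5 burnt)
Step 6: cell (1,2)='.' (+1 fires, +2 burnt)
Step 7: cell (1,2)='.' (+0 fires, +1 burnt)
  fire out at step 7

3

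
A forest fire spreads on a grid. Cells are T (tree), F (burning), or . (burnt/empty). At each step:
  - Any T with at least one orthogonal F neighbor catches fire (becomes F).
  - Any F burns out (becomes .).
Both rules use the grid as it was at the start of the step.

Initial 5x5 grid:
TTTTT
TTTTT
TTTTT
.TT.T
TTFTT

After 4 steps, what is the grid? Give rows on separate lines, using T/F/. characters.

Step 1: 3 trees catch fire, 1 burn out
  TTTTT
  TTTTT
  TTTTT
  .TF.T
  TF.FT
Step 2: 4 trees catch fire, 3 burn out
  TTTTT
  TTTTT
  TTFTT
  .F..T
  F...F
Step 3: 4 trees catch fire, 4 burn out
  TTTTT
  TTFTT
  TF.FT
  ....F
  .....
Step 4: 5 trees catch fire, 4 burn out
  TTFTT
  TF.FT
  F...F
  .....
  .....

TTFTT
TF.FT
F...F
.....
.....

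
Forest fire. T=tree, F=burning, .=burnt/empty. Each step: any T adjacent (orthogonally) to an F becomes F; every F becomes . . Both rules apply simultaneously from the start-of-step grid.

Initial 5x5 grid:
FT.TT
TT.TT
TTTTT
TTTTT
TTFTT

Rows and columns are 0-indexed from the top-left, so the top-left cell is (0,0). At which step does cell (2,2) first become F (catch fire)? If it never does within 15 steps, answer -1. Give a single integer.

Step 1: cell (2,2)='T' (+5 fires, +2 burnt)
Step 2: cell (2,2)='F' (+7 fires, +5 burnt)
  -> target ignites at step 2
Step 3: cell (2,2)='.' (+4 fires, +7 burnt)
Step 4: cell (2,2)='.' (+2 fires, +4 burnt)
Step 5: cell (2,2)='.' (+2 fires, +2 burnt)
Step 6: cell (2,2)='.' (+1 fires, +2 burnt)
Step 7: cell (2,2)='.' (+0 fires, +1 burnt)
  fire out at step 7

2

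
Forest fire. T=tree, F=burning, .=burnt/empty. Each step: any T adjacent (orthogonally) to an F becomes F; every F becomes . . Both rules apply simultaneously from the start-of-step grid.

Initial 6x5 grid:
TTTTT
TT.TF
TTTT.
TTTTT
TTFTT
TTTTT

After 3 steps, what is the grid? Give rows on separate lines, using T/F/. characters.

Step 1: 6 trees catch fire, 2 burn out
  TTTTF
  TT.F.
  TTTT.
  TTFTT
  TF.FT
  TTFTT
Step 2: 9 trees catch fire, 6 burn out
  TTTF.
  TT...
  TTFF.
  TF.FT
  F...F
  TF.FT
Step 3: 6 trees catch fire, 9 burn out
  TTF..
  TT...
  TF...
  F...F
  .....
  F...F

TTF..
TT...
TF...
F...F
.....
F...F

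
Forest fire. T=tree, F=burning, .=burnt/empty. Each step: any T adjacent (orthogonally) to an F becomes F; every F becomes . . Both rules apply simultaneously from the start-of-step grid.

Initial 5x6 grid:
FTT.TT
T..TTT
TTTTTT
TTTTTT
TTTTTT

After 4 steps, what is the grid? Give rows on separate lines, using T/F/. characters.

Step 1: 2 trees catch fire, 1 burn out
  .FT.TT
  F..TTT
  TTTTTT
  TTTTTT
  TTTTTT
Step 2: 2 trees catch fire, 2 burn out
  ..F.TT
  ...TTT
  FTTTTT
  TTTTTT
  TTTTTT
Step 3: 2 trees catch fire, 2 burn out
  ....TT
  ...TTT
  .FTTTT
  FTTTTT
  TTTTTT
Step 4: 3 trees catch fire, 2 burn out
  ....TT
  ...TTT
  ..FTTT
  .FTTTT
  FTTTTT

....TT
...TTT
..FTTT
.FTTTT
FTTTTT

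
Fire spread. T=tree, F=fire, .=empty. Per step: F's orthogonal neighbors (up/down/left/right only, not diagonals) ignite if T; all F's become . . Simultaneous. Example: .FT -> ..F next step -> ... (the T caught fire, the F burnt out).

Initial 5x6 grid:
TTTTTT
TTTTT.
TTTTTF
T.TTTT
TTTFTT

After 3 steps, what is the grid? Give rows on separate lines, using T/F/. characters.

Step 1: 5 trees catch fire, 2 burn out
  TTTTTT
  TTTTT.
  TTTTF.
  T.TFTF
  TTF.FT
Step 2: 6 trees catch fire, 5 burn out
  TTTTTT
  TTTTF.
  TTTF..
  T.F.F.
  TF...F
Step 3: 4 trees catch fire, 6 burn out
  TTTTFT
  TTTF..
  TTF...
  T.....
  F.....

TTTTFT
TTTF..
TTF...
T.....
F.....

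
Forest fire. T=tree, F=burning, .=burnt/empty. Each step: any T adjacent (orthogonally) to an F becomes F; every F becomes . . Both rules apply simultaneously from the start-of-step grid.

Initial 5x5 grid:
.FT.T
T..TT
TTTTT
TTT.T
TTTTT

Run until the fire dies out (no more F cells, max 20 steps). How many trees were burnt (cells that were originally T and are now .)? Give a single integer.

Step 1: +1 fires, +1 burnt (F count now 1)
Step 2: +0 fires, +1 burnt (F count now 0)
Fire out after step 2
Initially T: 19, now '.': 7
Total burnt (originally-T cells now '.'): 1

Answer: 1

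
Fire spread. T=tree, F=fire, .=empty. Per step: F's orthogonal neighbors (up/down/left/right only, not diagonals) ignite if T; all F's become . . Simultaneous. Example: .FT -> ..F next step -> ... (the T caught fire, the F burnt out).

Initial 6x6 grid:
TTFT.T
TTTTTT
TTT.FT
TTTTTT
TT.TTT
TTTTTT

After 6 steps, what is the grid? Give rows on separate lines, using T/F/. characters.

Step 1: 6 trees catch fire, 2 burn out
  TF.F.T
  TTFTFT
  TTT..F
  TTTTFT
  TT.TTT
  TTTTTT
Step 2: 8 trees catch fire, 6 burn out
  F....T
  TF.F.F
  TTF...
  TTTF.F
  TT.TFT
  TTTTTT
Step 3: 7 trees catch fire, 8 burn out
  .....F
  F.....
  TF....
  TTF...
  TT.F.F
  TTTTFT
Step 4: 4 trees catch fire, 7 burn out
  ......
  ......
  F.....
  TF....
  TT....
  TTTF.F
Step 5: 3 trees catch fire, 4 burn out
  ......
  ......
  ......
  F.....
  TF....
  TTF...
Step 6: 2 trees catch fire, 3 burn out
  ......
  ......
  ......
  ......
  F.....
  TF....

......
......
......
......
F.....
TF....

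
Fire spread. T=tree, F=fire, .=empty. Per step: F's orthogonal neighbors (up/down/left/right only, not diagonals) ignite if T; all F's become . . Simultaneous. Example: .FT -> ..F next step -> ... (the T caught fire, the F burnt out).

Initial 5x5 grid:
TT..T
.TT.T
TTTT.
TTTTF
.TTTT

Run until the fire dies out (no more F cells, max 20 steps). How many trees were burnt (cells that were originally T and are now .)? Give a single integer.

Step 1: +2 fires, +1 burnt (F count now 2)
Step 2: +3 fires, +2 burnt (F count now 3)
Step 3: +3 fires, +3 burnt (F count now 3)
Step 4: +4 fires, +3 burnt (F count now 4)
Step 5: +2 fires, +4 burnt (F count now 2)
Step 6: +1 fires, +2 burnt (F count now 1)
Step 7: +1 fires, +1 burnt (F count now 1)
Step 8: +0 fires, +1 burnt (F count now 0)
Fire out after step 8
Initially T: 18, now '.': 23
Total burnt (originally-T cells now '.'): 16

Answer: 16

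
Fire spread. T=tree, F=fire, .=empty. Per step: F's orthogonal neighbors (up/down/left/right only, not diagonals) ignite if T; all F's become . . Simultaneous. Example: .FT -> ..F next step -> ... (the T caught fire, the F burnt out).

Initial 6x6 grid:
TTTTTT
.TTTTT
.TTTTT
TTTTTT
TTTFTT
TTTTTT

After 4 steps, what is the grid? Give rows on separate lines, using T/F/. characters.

Step 1: 4 trees catch fire, 1 burn out
  TTTTTT
  .TTTTT
  .TTTTT
  TTTFTT
  TTF.FT
  TTTFTT
Step 2: 7 trees catch fire, 4 burn out
  TTTTTT
  .TTTTT
  .TTFTT
  TTF.FT
  TF...F
  TTF.FT
Step 3: 8 trees catch fire, 7 burn out
  TTTTTT
  .TTFTT
  .TF.FT
  TF...F
  F.....
  TF...F
Step 4: 7 trees catch fire, 8 burn out
  TTTFTT
  .TF.FT
  .F...F
  F.....
  ......
  F.....

TTTFTT
.TF.FT
.F...F
F.....
......
F.....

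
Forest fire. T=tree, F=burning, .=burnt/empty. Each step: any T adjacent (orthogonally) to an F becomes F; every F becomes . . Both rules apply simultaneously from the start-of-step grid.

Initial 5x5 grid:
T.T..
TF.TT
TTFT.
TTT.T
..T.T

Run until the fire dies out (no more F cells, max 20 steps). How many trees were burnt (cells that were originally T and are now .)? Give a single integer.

Answer: 11

Derivation:
Step 1: +4 fires, +2 burnt (F count now 4)
Step 2: +5 fires, +4 burnt (F count now 5)
Step 3: +2 fires, +5 burnt (F count now 2)
Step 4: +0 fires, +2 burnt (F count now 0)
Fire out after step 4
Initially T: 14, now '.': 22
Total burnt (originally-T cells now '.'): 11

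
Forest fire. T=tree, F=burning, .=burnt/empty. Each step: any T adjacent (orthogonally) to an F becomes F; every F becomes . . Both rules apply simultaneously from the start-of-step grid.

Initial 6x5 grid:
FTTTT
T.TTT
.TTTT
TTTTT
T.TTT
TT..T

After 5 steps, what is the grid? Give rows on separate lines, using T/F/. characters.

Step 1: 2 trees catch fire, 1 burn out
  .FTTT
  F.TTT
  .TTTT
  TTTTT
  T.TTT
  TT..T
Step 2: 1 trees catch fire, 2 burn out
  ..FTT
  ..TTT
  .TTTT
  TTTTT
  T.TTT
  TT..T
Step 3: 2 trees catch fire, 1 burn out
  ...FT
  ..FTT
  .TTTT
  TTTTT
  T.TTT
  TT..T
Step 4: 3 trees catch fire, 2 burn out
  ....F
  ...FT
  .TFTT
  TTTTT
  T.TTT
  TT..T
Step 5: 4 trees catch fire, 3 burn out
  .....
  ....F
  .F.FT
  TTFTT
  T.TTT
  TT..T

.....
....F
.F.FT
TTFTT
T.TTT
TT..T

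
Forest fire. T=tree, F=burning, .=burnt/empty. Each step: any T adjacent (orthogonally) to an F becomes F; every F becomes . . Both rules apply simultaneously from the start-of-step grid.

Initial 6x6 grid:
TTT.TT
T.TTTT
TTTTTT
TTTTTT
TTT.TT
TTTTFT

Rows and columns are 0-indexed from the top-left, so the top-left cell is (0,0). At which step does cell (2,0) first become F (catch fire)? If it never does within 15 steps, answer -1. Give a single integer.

Step 1: cell (2,0)='T' (+3 fires, +1 burnt)
Step 2: cell (2,0)='T' (+3 fires, +3 burnt)
Step 3: cell (2,0)='T' (+5 fires, +3 burnt)
Step 4: cell (2,0)='T' (+6 fires, +5 burnt)
Step 5: cell (2,0)='T' (+6 fires, +6 burnt)
Step 6: cell (2,0)='T' (+4 fires, +6 burnt)
Step 7: cell (2,0)='F' (+2 fires, +4 burnt)
  -> target ignites at step 7
Step 8: cell (2,0)='.' (+2 fires, +2 burnt)
Step 9: cell (2,0)='.' (+1 fires, +2 burnt)
Step 10: cell (2,0)='.' (+0 fires, +1 burnt)
  fire out at step 10

7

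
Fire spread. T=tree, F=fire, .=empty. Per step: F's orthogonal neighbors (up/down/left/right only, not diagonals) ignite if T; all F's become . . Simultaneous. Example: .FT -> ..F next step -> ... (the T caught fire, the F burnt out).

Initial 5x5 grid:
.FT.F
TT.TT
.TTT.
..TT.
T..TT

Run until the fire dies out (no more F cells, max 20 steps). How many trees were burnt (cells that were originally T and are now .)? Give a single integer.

Answer: 12

Derivation:
Step 1: +3 fires, +2 burnt (F count now 3)
Step 2: +3 fires, +3 burnt (F count now 3)
Step 3: +2 fires, +3 burnt (F count now 2)
Step 4: +2 fires, +2 burnt (F count now 2)
Step 5: +1 fires, +2 burnt (F count now 1)
Step 6: +1 fires, +1 burnt (F count now 1)
Step 7: +0 fires, +1 burnt (F count now 0)
Fire out after step 7
Initially T: 13, now '.': 24
Total burnt (originally-T cells now '.'): 12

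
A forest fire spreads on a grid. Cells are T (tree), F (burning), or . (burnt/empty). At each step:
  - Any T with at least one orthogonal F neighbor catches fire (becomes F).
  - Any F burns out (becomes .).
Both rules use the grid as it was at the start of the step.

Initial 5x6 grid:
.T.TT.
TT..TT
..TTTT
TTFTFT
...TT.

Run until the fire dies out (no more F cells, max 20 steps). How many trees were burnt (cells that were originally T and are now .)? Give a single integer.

Answer: 14

Derivation:
Step 1: +6 fires, +2 burnt (F count now 6)
Step 2: +5 fires, +6 burnt (F count now 5)
Step 3: +2 fires, +5 burnt (F count now 2)
Step 4: +1 fires, +2 burnt (F count now 1)
Step 5: +0 fires, +1 burnt (F count now 0)
Fire out after step 5
Initially T: 17, now '.': 27
Total burnt (originally-T cells now '.'): 14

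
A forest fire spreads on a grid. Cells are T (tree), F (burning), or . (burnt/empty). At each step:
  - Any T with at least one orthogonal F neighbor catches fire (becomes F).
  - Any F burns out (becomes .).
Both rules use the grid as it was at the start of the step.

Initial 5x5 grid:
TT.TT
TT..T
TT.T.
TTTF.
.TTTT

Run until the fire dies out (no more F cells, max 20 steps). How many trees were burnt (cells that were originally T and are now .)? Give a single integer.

Step 1: +3 fires, +1 burnt (F count now 3)
Step 2: +3 fires, +3 burnt (F count now 3)
Step 3: +3 fires, +3 burnt (F count now 3)
Step 4: +2 fires, +3 burnt (F count now 2)
Step 5: +2 fires, +2 burnt (F count now 2)
Step 6: +1 fires, +2 burnt (F count now 1)
Step 7: +0 fires, +1 burnt (F count now 0)
Fire out after step 7
Initially T: 17, now '.': 22
Total burnt (originally-T cells now '.'): 14

Answer: 14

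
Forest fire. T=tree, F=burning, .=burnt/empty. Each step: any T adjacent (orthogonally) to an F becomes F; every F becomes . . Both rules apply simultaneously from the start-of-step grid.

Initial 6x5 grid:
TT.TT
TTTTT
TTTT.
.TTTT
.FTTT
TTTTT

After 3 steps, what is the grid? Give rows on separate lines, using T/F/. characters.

Step 1: 3 trees catch fire, 1 burn out
  TT.TT
  TTTTT
  TTTT.
  .FTTT
  ..FTT
  TFTTT
Step 2: 5 trees catch fire, 3 burn out
  TT.TT
  TTTTT
  TFTT.
  ..FTT
  ...FT
  F.FTT
Step 3: 6 trees catch fire, 5 burn out
  TT.TT
  TFTTT
  F.FT.
  ...FT
  ....F
  ...FT

TT.TT
TFTTT
F.FT.
...FT
....F
...FT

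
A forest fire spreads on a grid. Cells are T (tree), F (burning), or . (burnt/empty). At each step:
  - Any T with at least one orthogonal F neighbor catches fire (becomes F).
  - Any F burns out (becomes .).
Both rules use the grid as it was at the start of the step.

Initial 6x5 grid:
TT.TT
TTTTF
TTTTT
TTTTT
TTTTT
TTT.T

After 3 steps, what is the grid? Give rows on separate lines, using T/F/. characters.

Step 1: 3 trees catch fire, 1 burn out
  TT.TF
  TTTF.
  TTTTF
  TTTTT
  TTTTT
  TTT.T
Step 2: 4 trees catch fire, 3 burn out
  TT.F.
  TTF..
  TTTF.
  TTTTF
  TTTTT
  TTT.T
Step 3: 4 trees catch fire, 4 burn out
  TT...
  TF...
  TTF..
  TTTF.
  TTTTF
  TTT.T

TT...
TF...
TTF..
TTTF.
TTTTF
TTT.T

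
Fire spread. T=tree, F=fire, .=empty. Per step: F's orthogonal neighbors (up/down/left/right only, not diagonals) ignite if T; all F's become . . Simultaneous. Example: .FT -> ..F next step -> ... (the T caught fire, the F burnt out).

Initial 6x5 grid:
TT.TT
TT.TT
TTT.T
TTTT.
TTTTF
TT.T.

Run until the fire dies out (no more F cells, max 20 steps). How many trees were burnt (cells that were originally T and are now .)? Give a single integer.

Step 1: +1 fires, +1 burnt (F count now 1)
Step 2: +3 fires, +1 burnt (F count now 3)
Step 3: +2 fires, +3 burnt (F count now 2)
Step 4: +4 fires, +2 burnt (F count now 4)
Step 5: +3 fires, +4 burnt (F count now 3)
Step 6: +2 fires, +3 burnt (F count now 2)
Step 7: +2 fires, +2 burnt (F count now 2)
Step 8: +1 fires, +2 burnt (F count now 1)
Step 9: +0 fires, +1 burnt (F count now 0)
Fire out after step 9
Initially T: 23, now '.': 25
Total burnt (originally-T cells now '.'): 18

Answer: 18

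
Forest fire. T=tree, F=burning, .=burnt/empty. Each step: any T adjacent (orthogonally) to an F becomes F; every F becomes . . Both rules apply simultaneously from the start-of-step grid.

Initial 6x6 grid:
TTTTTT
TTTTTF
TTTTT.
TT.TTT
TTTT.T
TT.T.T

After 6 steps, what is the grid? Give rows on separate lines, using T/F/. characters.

Step 1: 2 trees catch fire, 1 burn out
  TTTTTF
  TTTTF.
  TTTTT.
  TT.TTT
  TTTT.T
  TT.T.T
Step 2: 3 trees catch fire, 2 burn out
  TTTTF.
  TTTF..
  TTTTF.
  TT.TTT
  TTTT.T
  TT.T.T
Step 3: 4 trees catch fire, 3 burn out
  TTTF..
  TTF...
  TTTF..
  TT.TFT
  TTTT.T
  TT.T.T
Step 4: 5 trees catch fire, 4 burn out
  TTF...
  TF....
  TTF...
  TT.F.F
  TTTT.T
  TT.T.T
Step 5: 5 trees catch fire, 5 burn out
  TF....
  F.....
  TF....
  TT....
  TTTF.F
  TT.T.T
Step 6: 6 trees catch fire, 5 burn out
  F.....
  ......
  F.....
  TF....
  TTF...
  TT.F.F

F.....
......
F.....
TF....
TTF...
TT.F.F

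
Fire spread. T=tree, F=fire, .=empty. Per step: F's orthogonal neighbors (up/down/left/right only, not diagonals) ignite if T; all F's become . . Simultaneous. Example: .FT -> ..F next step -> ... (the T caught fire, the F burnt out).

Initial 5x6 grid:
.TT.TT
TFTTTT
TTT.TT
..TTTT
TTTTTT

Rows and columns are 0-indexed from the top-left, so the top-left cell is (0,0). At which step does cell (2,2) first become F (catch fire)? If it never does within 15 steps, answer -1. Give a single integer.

Step 1: cell (2,2)='T' (+4 fires, +1 burnt)
Step 2: cell (2,2)='F' (+4 fires, +4 burnt)
  -> target ignites at step 2
Step 3: cell (2,2)='.' (+2 fires, +4 burnt)
Step 4: cell (2,2)='.' (+5 fires, +2 burnt)
Step 5: cell (2,2)='.' (+5 fires, +5 burnt)
Step 6: cell (2,2)='.' (+3 fires, +5 burnt)
Step 7: cell (2,2)='.' (+1 fires, +3 burnt)
Step 8: cell (2,2)='.' (+0 fires, +1 burnt)
  fire out at step 8

2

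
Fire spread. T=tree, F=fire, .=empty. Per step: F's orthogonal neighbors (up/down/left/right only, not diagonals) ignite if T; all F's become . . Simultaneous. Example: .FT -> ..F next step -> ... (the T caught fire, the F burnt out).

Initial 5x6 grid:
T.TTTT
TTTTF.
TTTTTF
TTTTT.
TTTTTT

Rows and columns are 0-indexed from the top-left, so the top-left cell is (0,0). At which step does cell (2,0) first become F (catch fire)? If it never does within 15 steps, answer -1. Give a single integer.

Step 1: cell (2,0)='T' (+3 fires, +2 burnt)
Step 2: cell (2,0)='T' (+5 fires, +3 burnt)
Step 3: cell (2,0)='T' (+5 fires, +5 burnt)
Step 4: cell (2,0)='T' (+5 fires, +5 burnt)
Step 5: cell (2,0)='F' (+4 fires, +5 burnt)
  -> target ignites at step 5
Step 6: cell (2,0)='.' (+2 fires, +4 burnt)
Step 7: cell (2,0)='.' (+1 fires, +2 burnt)
Step 8: cell (2,0)='.' (+0 fires, +1 burnt)
  fire out at step 8

5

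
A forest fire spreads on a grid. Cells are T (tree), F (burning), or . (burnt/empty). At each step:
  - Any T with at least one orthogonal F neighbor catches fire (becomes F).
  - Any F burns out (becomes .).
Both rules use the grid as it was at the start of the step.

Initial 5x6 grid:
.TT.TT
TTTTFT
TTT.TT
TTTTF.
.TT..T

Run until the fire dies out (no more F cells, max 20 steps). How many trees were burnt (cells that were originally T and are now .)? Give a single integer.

Answer: 20

Derivation:
Step 1: +5 fires, +2 burnt (F count now 5)
Step 2: +4 fires, +5 burnt (F count now 4)
Step 3: +5 fires, +4 burnt (F count now 5)
Step 4: +5 fires, +5 burnt (F count now 5)
Step 5: +1 fires, +5 burnt (F count now 1)
Step 6: +0 fires, +1 burnt (F count now 0)
Fire out after step 6
Initially T: 21, now '.': 29
Total burnt (originally-T cells now '.'): 20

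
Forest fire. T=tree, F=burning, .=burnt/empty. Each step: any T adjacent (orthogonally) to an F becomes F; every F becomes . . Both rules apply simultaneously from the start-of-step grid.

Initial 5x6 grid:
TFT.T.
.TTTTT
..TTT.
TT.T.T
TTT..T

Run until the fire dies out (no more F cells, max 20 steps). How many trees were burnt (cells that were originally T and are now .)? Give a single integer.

Answer: 12

Derivation:
Step 1: +3 fires, +1 burnt (F count now 3)
Step 2: +1 fires, +3 burnt (F count now 1)
Step 3: +2 fires, +1 burnt (F count now 2)
Step 4: +2 fires, +2 burnt (F count now 2)
Step 5: +4 fires, +2 burnt (F count now 4)
Step 6: +0 fires, +4 burnt (F count now 0)
Fire out after step 6
Initially T: 19, now '.': 23
Total burnt (originally-T cells now '.'): 12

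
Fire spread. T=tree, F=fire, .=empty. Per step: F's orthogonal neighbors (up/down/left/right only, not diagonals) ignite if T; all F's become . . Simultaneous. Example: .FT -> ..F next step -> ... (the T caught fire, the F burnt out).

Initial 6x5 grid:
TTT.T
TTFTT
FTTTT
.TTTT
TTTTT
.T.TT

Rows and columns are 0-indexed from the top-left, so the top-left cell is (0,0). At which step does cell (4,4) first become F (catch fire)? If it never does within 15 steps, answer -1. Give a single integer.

Step 1: cell (4,4)='T' (+6 fires, +2 burnt)
Step 2: cell (4,4)='T' (+6 fires, +6 burnt)
Step 3: cell (4,4)='T' (+5 fires, +6 burnt)
Step 4: cell (4,4)='T' (+4 fires, +5 burnt)
Step 5: cell (4,4)='F' (+2 fires, +4 burnt)
  -> target ignites at step 5
Step 6: cell (4,4)='.' (+1 fires, +2 burnt)
Step 7: cell (4,4)='.' (+0 fires, +1 burnt)
  fire out at step 7

5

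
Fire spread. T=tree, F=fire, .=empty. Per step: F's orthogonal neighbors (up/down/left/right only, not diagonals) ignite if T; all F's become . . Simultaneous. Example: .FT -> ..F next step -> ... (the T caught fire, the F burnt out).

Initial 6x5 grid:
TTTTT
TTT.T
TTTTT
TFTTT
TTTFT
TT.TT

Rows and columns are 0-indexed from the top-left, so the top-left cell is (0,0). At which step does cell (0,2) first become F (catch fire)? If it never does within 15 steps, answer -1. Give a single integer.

Step 1: cell (0,2)='T' (+8 fires, +2 burnt)
Step 2: cell (0,2)='T' (+8 fires, +8 burnt)
Step 3: cell (0,2)='T' (+5 fires, +8 burnt)
Step 4: cell (0,2)='F' (+3 fires, +5 burnt)
  -> target ignites at step 4
Step 5: cell (0,2)='.' (+2 fires, +3 burnt)
Step 6: cell (0,2)='.' (+0 fires, +2 burnt)
  fire out at step 6

4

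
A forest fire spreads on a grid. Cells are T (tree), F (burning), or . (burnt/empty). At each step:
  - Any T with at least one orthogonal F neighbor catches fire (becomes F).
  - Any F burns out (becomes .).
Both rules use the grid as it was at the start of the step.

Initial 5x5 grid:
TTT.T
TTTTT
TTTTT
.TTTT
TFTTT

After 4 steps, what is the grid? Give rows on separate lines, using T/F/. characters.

Step 1: 3 trees catch fire, 1 burn out
  TTT.T
  TTTTT
  TTTTT
  .FTTT
  F.FTT
Step 2: 3 trees catch fire, 3 burn out
  TTT.T
  TTTTT
  TFTTT
  ..FTT
  ...FT
Step 3: 5 trees catch fire, 3 burn out
  TTT.T
  TFTTT
  F.FTT
  ...FT
  ....F
Step 4: 5 trees catch fire, 5 burn out
  TFT.T
  F.FTT
  ...FT
  ....F
  .....

TFT.T
F.FTT
...FT
....F
.....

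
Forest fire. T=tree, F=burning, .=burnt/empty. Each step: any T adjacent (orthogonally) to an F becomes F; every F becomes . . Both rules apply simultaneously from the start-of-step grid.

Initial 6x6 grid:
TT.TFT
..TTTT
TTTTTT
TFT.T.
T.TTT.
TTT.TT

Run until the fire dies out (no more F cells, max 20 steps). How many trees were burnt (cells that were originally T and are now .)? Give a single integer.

Answer: 24

Derivation:
Step 1: +6 fires, +2 burnt (F count now 6)
Step 2: +7 fires, +6 burnt (F count now 7)
Step 3: +7 fires, +7 burnt (F count now 7)
Step 4: +2 fires, +7 burnt (F count now 2)
Step 5: +1 fires, +2 burnt (F count now 1)
Step 6: +1 fires, +1 burnt (F count now 1)
Step 7: +0 fires, +1 burnt (F count now 0)
Fire out after step 7
Initially T: 26, now '.': 34
Total burnt (originally-T cells now '.'): 24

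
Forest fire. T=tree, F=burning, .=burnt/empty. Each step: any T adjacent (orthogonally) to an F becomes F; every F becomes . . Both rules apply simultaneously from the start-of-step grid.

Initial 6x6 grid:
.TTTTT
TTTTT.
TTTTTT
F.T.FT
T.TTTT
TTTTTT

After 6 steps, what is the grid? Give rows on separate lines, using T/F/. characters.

Step 1: 5 trees catch fire, 2 burn out
  .TTTTT
  TTTTT.
  FTTTFT
  ..T..F
  F.TTFT
  TTTTTT
Step 2: 9 trees catch fire, 5 burn out
  .TTTTT
  FTTTF.
  .FTF.F
  ..T...
  ..TF.F
  FTTTFT
Step 3: 8 trees catch fire, 9 burn out
  .TTTFT
  .FTF..
  ..F...
  ..T...
  ..F...
  .FTF.F
Step 4: 6 trees catch fire, 8 burn out
  .FTF.F
  ..F...
  ......
  ..F...
  ......
  ..F...
Step 5: 1 trees catch fire, 6 burn out
  ..F...
  ......
  ......
  ......
  ......
  ......
Step 6: 0 trees catch fire, 1 burn out
  ......
  ......
  ......
  ......
  ......
  ......

......
......
......
......
......
......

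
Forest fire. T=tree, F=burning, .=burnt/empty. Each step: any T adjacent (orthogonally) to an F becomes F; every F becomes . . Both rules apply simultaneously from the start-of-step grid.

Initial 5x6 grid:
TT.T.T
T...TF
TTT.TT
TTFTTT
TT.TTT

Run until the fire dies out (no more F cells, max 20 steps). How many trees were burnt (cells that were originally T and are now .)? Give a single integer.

Step 1: +6 fires, +2 burnt (F count now 6)
Step 2: +7 fires, +6 burnt (F count now 7)
Step 3: +4 fires, +7 burnt (F count now 4)
Step 4: +1 fires, +4 burnt (F count now 1)
Step 5: +1 fires, +1 burnt (F count now 1)
Step 6: +1 fires, +1 burnt (F count now 1)
Step 7: +0 fires, +1 burnt (F count now 0)
Fire out after step 7
Initially T: 21, now '.': 29
Total burnt (originally-T cells now '.'): 20

Answer: 20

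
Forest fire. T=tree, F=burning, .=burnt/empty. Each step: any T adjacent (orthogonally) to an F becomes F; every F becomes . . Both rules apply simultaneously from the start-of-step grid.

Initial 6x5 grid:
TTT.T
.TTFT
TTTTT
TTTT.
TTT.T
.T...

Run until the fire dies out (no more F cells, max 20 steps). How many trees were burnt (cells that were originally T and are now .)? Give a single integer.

Answer: 20

Derivation:
Step 1: +3 fires, +1 burnt (F count now 3)
Step 2: +6 fires, +3 burnt (F count now 6)
Step 3: +3 fires, +6 burnt (F count now 3)
Step 4: +4 fires, +3 burnt (F count now 4)
Step 5: +2 fires, +4 burnt (F count now 2)
Step 6: +2 fires, +2 burnt (F count now 2)
Step 7: +0 fires, +2 burnt (F count now 0)
Fire out after step 7
Initially T: 21, now '.': 29
Total burnt (originally-T cells now '.'): 20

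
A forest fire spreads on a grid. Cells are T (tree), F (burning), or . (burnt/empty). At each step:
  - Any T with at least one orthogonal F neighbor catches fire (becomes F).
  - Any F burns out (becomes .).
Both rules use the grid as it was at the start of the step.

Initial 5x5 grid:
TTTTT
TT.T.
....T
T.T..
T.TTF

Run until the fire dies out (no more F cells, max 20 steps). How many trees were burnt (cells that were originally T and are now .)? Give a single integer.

Step 1: +1 fires, +1 burnt (F count now 1)
Step 2: +1 fires, +1 burnt (F count now 1)
Step 3: +1 fires, +1 burnt (F count now 1)
Step 4: +0 fires, +1 burnt (F count now 0)
Fire out after step 4
Initially T: 14, now '.': 14
Total burnt (originally-T cells now '.'): 3

Answer: 3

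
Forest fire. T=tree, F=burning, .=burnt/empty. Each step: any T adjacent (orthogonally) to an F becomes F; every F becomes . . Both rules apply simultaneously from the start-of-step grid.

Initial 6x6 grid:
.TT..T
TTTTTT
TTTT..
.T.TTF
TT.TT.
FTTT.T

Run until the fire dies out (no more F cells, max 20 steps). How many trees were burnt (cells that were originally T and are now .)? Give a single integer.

Answer: 23

Derivation:
Step 1: +3 fires, +2 burnt (F count now 3)
Step 2: +4 fires, +3 burnt (F count now 4)
Step 3: +4 fires, +4 burnt (F count now 4)
Step 4: +3 fires, +4 burnt (F count now 3)
Step 5: +4 fires, +3 burnt (F count now 4)
Step 6: +4 fires, +4 burnt (F count now 4)
Step 7: +1 fires, +4 burnt (F count now 1)
Step 8: +0 fires, +1 burnt (F count now 0)
Fire out after step 8
Initially T: 24, now '.': 35
Total burnt (originally-T cells now '.'): 23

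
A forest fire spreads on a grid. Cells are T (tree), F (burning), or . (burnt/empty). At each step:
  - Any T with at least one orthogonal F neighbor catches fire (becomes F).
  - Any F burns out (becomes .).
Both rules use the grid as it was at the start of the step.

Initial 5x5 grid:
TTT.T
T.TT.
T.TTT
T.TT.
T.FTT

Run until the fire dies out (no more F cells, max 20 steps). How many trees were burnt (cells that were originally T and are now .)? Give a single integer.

Step 1: +2 fires, +1 burnt (F count now 2)
Step 2: +3 fires, +2 burnt (F count now 3)
Step 3: +2 fires, +3 burnt (F count now 2)
Step 4: +3 fires, +2 burnt (F count now 3)
Step 5: +1 fires, +3 burnt (F count now 1)
Step 6: +1 fires, +1 burnt (F count now 1)
Step 7: +1 fires, +1 burnt (F count now 1)
Step 8: +1 fires, +1 burnt (F count now 1)
Step 9: +1 fires, +1 burnt (F count now 1)
Step 10: +1 fires, +1 burnt (F count now 1)
Step 11: +0 fires, +1 burnt (F count now 0)
Fire out after step 11
Initially T: 17, now '.': 24
Total burnt (originally-T cells now '.'): 16

Answer: 16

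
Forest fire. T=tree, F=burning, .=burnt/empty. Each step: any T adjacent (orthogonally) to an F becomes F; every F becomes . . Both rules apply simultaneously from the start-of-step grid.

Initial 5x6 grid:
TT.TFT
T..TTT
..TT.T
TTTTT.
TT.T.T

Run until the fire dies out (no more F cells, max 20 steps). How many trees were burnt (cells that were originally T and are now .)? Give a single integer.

Step 1: +3 fires, +1 burnt (F count now 3)
Step 2: +2 fires, +3 burnt (F count now 2)
Step 3: +2 fires, +2 burnt (F count now 2)
Step 4: +2 fires, +2 burnt (F count now 2)
Step 5: +3 fires, +2 burnt (F count now 3)
Step 6: +1 fires, +3 burnt (F count now 1)
Step 7: +2 fires, +1 burnt (F count now 2)
Step 8: +1 fires, +2 burnt (F count now 1)
Step 9: +0 fires, +1 burnt (F count now 0)
Fire out after step 9
Initially T: 20, now '.': 26
Total burnt (originally-T cells now '.'): 16

Answer: 16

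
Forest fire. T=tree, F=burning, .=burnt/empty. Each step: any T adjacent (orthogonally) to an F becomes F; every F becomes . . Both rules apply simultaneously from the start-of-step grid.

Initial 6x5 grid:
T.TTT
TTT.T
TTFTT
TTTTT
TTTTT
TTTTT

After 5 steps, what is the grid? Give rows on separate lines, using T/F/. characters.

Step 1: 4 trees catch fire, 1 burn out
  T.TTT
  TTF.T
  TF.FT
  TTFTT
  TTTTT
  TTTTT
Step 2: 7 trees catch fire, 4 burn out
  T.FTT
  TF..T
  F...F
  TF.FT
  TTFTT
  TTTTT
Step 3: 8 trees catch fire, 7 burn out
  T..FT
  F...F
  .....
  F...F
  TF.FT
  TTFTT
Step 4: 6 trees catch fire, 8 burn out
  F...F
  .....
  .....
  .....
  F...F
  TF.FT
Step 5: 2 trees catch fire, 6 burn out
  .....
  .....
  .....
  .....
  .....
  F...F

.....
.....
.....
.....
.....
F...F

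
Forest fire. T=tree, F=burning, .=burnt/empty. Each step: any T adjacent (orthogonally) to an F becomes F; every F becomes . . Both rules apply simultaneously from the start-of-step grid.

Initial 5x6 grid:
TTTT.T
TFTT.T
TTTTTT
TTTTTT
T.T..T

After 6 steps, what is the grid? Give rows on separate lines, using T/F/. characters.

Step 1: 4 trees catch fire, 1 burn out
  TFTT.T
  F.FT.T
  TFTTTT
  TTTTTT
  T.T..T
Step 2: 6 trees catch fire, 4 burn out
  F.FT.T
  ...F.T
  F.FTTT
  TFTTTT
  T.T..T
Step 3: 4 trees catch fire, 6 burn out
  ...F.T
  .....T
  ...FTT
  F.FTTT
  T.T..T
Step 4: 4 trees catch fire, 4 burn out
  .....T
  .....T
  ....FT
  ...FTT
  F.F..T
Step 5: 2 trees catch fire, 4 burn out
  .....T
  .....T
  .....F
  ....FT
  .....T
Step 6: 2 trees catch fire, 2 burn out
  .....T
  .....F
  ......
  .....F
  .....T

.....T
.....F
......
.....F
.....T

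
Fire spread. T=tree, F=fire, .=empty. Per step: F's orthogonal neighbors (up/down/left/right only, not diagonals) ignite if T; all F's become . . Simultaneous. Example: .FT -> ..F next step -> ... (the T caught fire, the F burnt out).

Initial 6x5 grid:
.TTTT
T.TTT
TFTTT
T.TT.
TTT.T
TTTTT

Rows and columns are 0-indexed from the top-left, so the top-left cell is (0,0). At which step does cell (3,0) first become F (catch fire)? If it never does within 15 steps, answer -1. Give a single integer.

Step 1: cell (3,0)='T' (+2 fires, +1 burnt)
Step 2: cell (3,0)='F' (+5 fires, +2 burnt)
  -> target ignites at step 2
Step 3: cell (3,0)='.' (+6 fires, +5 burnt)
Step 4: cell (3,0)='.' (+6 fires, +6 burnt)
Step 5: cell (3,0)='.' (+3 fires, +6 burnt)
Step 6: cell (3,0)='.' (+1 fires, +3 burnt)
Step 7: cell (3,0)='.' (+1 fires, +1 burnt)
Step 8: cell (3,0)='.' (+0 fires, +1 burnt)
  fire out at step 8

2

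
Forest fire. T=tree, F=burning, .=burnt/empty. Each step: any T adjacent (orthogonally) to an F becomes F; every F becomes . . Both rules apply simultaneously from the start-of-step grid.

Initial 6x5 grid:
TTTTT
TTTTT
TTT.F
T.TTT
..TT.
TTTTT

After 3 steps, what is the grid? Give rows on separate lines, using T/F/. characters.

Step 1: 2 trees catch fire, 1 burn out
  TTTTT
  TTTTF
  TTT..
  T.TTF
  ..TT.
  TTTTT
Step 2: 3 trees catch fire, 2 burn out
  TTTTF
  TTTF.
  TTT..
  T.TF.
  ..TT.
  TTTTT
Step 3: 4 trees catch fire, 3 burn out
  TTTF.
  TTF..
  TTT..
  T.F..
  ..TF.
  TTTTT

TTTF.
TTF..
TTT..
T.F..
..TF.
TTTTT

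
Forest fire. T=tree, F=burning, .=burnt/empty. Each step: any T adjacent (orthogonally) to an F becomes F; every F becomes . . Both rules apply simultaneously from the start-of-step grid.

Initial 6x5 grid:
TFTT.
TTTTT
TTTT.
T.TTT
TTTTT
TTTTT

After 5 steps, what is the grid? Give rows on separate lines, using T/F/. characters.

Step 1: 3 trees catch fire, 1 burn out
  F.FT.
  TFTTT
  TTTT.
  T.TTT
  TTTTT
  TTTTT
Step 2: 4 trees catch fire, 3 burn out
  ...F.
  F.FTT
  TFTT.
  T.TTT
  TTTTT
  TTTTT
Step 3: 3 trees catch fire, 4 burn out
  .....
  ...FT
  F.FT.
  T.TTT
  TTTTT
  TTTTT
Step 4: 4 trees catch fire, 3 burn out
  .....
  ....F
  ...F.
  F.FTT
  TTTTT
  TTTTT
Step 5: 3 trees catch fire, 4 burn out
  .....
  .....
  .....
  ...FT
  FTFTT
  TTTTT

.....
.....
.....
...FT
FTFTT
TTTTT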